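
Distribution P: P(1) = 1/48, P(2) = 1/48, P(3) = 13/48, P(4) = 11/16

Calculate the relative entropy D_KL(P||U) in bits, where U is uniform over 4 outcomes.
0.8853 bits

U(i) = 1/4 for all i

D_KL(P||U) = Σ P(x) log₂(P(x) / (1/4))
           = Σ P(x) log₂(P(x)) + log₂(4)
           = log₂(4) - H(P)

H(P) = -Σ P(x) log₂(P(x)):
  -P(1)·log₂(P(1)) = -(1/48)·log₂(1/48) = 0.11635
  -P(2)·log₂(P(2)) = -(1/48)·log₂(1/48) = 0.11635
  -P(3)·log₂(P(3)) = -(13/48)·log₂(13/48) = 0.51039
  -P(4)·log₂(P(4)) = -(11/16)·log₂(11/16) = 0.37164
H(P) = 0.11635 + 0.11635 + 0.51039 + 0.37164 = 1.11473 bits

log₂(4) = 2.00000 bits

D_KL(P||U) = 2.00000 - 1.11473 = 0.88527 ≈ 0.8853 bits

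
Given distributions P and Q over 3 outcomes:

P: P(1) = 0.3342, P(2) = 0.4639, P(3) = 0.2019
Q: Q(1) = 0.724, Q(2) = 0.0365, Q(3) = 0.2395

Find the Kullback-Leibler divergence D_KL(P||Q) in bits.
1.2790 bits

D_KL(P||Q) = Σ P(x) log₂(P(x)/Q(x))

Computing term by term:
  P(1)·log₂(P(1)/Q(1)) = 0.3342·log₂(0.3342/0.724) = -0.37273
  P(2)·log₂(P(2)/Q(2)) = 0.4639·log₂(0.4639/0.0365) = 1.70151
  P(3)·log₂(P(3)/Q(3)) = 0.2019·log₂(0.2019/0.2395) = -0.04975

D_KL(P||Q) = -0.37273 + 1.70151 - 0.04975 = 1.27903 ≈ 1.2790 bits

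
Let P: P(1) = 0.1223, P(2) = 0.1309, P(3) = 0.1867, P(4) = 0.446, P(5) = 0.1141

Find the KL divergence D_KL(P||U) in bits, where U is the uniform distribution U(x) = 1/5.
0.2383 bits

U(i) = 1/5 for all i

D_KL(P||U) = Σ P(x) log₂(P(x) / (1/5))
           = Σ P(x) log₂(P(x)) + log₂(5)
           = log₂(5) - H(P)

H(P) = -Σ P(x) log₂(P(x)):
  -P(1)·log₂(P(1)) = -(0.1223)·log₂(0.1223) = 0.37075
  -P(2)·log₂(P(2)) = -(0.1309)·log₂(0.1309) = 0.38399
  -P(3)·log₂(P(3)) = -(0.1867)·log₂(0.1867) = 0.45204
  -P(4)·log₂(P(4)) = -(0.446)·log₂(0.446) = 0.51954
  -P(5)·log₂(P(5)) = -(0.1141)·log₂(0.1141) = 0.35732
H(P) = 0.37075 + 0.38399 + 0.45204 + 0.51954 + 0.35732 = 2.08364 bits

log₂(5) = 2.32193 bits

D_KL(P||U) = 2.32193 - 2.08364 = 0.23829 ≈ 0.2383 bits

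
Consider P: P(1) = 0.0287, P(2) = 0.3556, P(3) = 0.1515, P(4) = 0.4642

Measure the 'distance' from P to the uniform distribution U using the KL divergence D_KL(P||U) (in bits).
0.3961 bits

U(i) = 1/4 for all i

D_KL(P||U) = Σ P(x) log₂(P(x) / (1/4))
           = Σ P(x) log₂(P(x)) + log₂(4)
           = log₂(4) - H(P)

H(P) = -Σ P(x) log₂(P(x)):
  -P(1)·log₂(P(1)) = -(0.0287)·log₂(0.0287) = 0.14702
  -P(2)·log₂(P(2)) = -(0.3556)·log₂(0.3556) = 0.53044
  -P(3)·log₂(P(3)) = -(0.1515)·log₂(0.1515) = 0.41248
  -P(4)·log₂(P(4)) = -(0.4642)·log₂(0.4642) = 0.51395
H(P) = 0.14702 + 0.53044 + 0.41248 + 0.51395 = 1.60389 bits

log₂(4) = 2.00000 bits

D_KL(P||U) = 2.00000 - 1.60389 = 0.39611 ≈ 0.3961 bits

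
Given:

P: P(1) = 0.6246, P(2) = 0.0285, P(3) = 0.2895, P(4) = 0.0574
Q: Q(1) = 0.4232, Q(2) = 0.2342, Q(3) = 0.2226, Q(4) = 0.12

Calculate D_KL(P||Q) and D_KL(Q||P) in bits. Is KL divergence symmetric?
D_KL(P||Q) = 0.3129 bits, D_KL(Q||P) = 0.5173 bits. No, KL divergence is not symmetric.

D_KL(P||Q) = Σ P(x) log₂(P(x)/Q(x))

Computing term by term:
  P(1)·log₂(P(1)/Q(1)) = 0.6246·log₂(0.6246/0.4232) = 0.35077
  P(2)·log₂(P(2)/Q(2)) = 0.0285·log₂(0.0285/0.2342) = -0.08660
  P(3)·log₂(P(3)/Q(3)) = 0.2895·log₂(0.2895/0.2226) = 0.10975
  P(4)·log₂(P(4)/Q(4)) = 0.0574·log₂(0.0574/0.12) = -0.06107

D_KL(P||Q) = 0.35077 - 0.08660 + 0.10975 - 0.06107 = 0.31285 ≈ 0.3129 bits

D_KL(Q||P) = Σ Q(x) log₂(Q(x)/P(x))

Computing term by term:
  Q(1)·log₂(Q(1)/P(1)) = 0.4232·log₂(0.4232/0.6246) = -0.23767
  Q(2)·log₂(Q(2)/P(2)) = 0.2342·log₂(0.2342/0.0285) = 0.71167
  Q(3)·log₂(Q(3)/P(3)) = 0.2226·log₂(0.2226/0.2895) = -0.08439
  Q(4)·log₂(Q(4)/P(4)) = 0.12·log₂(0.12/0.0574) = 0.12767

D_KL(Q||P) = -0.23767 + 0.71167 - 0.08439 + 0.12767 = 0.51728 ≈ 0.5173 bits

These are NOT equal (difference: 0.2044 bits). KL divergence is asymmetric: D_KL(P||Q) ≠ D_KL(Q||P) in general.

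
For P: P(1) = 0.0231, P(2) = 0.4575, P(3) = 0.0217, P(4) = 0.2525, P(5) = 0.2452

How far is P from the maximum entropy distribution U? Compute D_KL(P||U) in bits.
0.5617 bits

U(i) = 1/5 for all i

D_KL(P||U) = Σ P(x) log₂(P(x) / (1/5))
           = Σ P(x) log₂(P(x)) + log₂(5)
           = log₂(5) - H(P)

H(P) = -Σ P(x) log₂(P(x)):
  -P(1)·log₂(P(1)) = -(0.0231)·log₂(0.0231) = 0.12557
  -P(2)·log₂(P(2)) = -(0.4575)·log₂(0.4575) = 0.51613
  -P(3)·log₂(P(3)) = -(0.0217)·log₂(0.0217) = 0.11992
  -P(4)·log₂(P(4)) = -(0.2525)·log₂(0.2525) = 0.50138
  -P(5)·log₂(P(5)) = -(0.2452)·log₂(0.2452) = 0.49726
H(P) = 0.12557 + 0.51613 + 0.11992 + 0.50138 + 0.49726 = 1.76026 bits

log₂(5) = 2.32193 bits

D_KL(P||U) = 2.32193 - 1.76026 = 0.56167 ≈ 0.5617 bits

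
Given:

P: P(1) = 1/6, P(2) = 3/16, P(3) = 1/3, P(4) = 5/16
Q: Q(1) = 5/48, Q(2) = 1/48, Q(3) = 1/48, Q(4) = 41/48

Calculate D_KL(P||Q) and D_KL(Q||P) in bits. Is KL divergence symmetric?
D_KL(P||Q) = 1.5874 bits, D_KL(Q||P) = 1.0191 bits. No, KL divergence is not symmetric.

D_KL(P||Q) = Σ P(x) log₂(P(x)/Q(x))

Computing term by term:
  P(1)·log₂(P(1)/Q(1)) = (1/6)·log₂((1/6)/(5/48)) = 0.11301
  P(2)·log₂(P(2)/Q(2)) = (3/16)·log₂((3/16)/(1/48)) = 0.59436
  P(3)·log₂(P(3)/Q(3)) = (1/3)·log₂((1/3)/(1/48)) = 1.33333
  P(4)·log₂(P(4)/Q(4)) = (5/16)·log₂((5/16)/(41/48)) = -0.45333

D_KL(P||Q) = 0.11301 + 0.59436 + 1.33333 - 0.45333 = 1.58737 ≈ 1.5874 bits

D_KL(Q||P) = Σ Q(x) log₂(Q(x)/P(x))

Computing term by term:
  Q(1)·log₂(Q(1)/P(1)) = (5/48)·log₂((5/48)/(1/6)) = -0.07063
  Q(2)·log₂(Q(2)/P(2)) = (1/48)·log₂((1/48)/(3/16)) = -0.06604
  Q(3)·log₂(Q(3)/P(3)) = (1/48)·log₂((1/48)/(1/3)) = -0.08333
  Q(4)·log₂(Q(4)/P(4)) = (41/48)·log₂((41/48)/(5/16)) = 1.23911

D_KL(Q||P) = -0.07063 - 0.06604 - 0.08333 + 1.23911 = 1.01911 ≈ 1.0191 bits

These are NOT equal (difference: 0.5683 bits). KL divergence is asymmetric: D_KL(P||Q) ≠ D_KL(Q||P) in general.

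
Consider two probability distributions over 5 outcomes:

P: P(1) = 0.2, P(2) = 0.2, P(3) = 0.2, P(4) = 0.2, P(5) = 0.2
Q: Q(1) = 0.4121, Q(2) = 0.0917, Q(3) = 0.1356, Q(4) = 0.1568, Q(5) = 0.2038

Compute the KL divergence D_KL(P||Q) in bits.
0.1933 bits

D_KL(P||Q) = Σ P(x) log₂(P(x)/Q(x))

Computing term by term:
  P(1)·log₂(P(1)/Q(1)) = 0.2·log₂(0.2/0.4121) = -0.20860
  P(2)·log₂(P(2)/Q(2)) = 0.2·log₂(0.2/0.0917) = 0.22500
  P(3)·log₂(P(3)/Q(3)) = 0.2·log₂(0.2/0.1356) = 0.11213
  P(4)·log₂(P(4)/Q(4)) = 0.2·log₂(0.2/0.1568) = 0.07021
  P(5)·log₂(P(5)/Q(5)) = 0.2·log₂(0.2/0.2038) = -0.00543

D_KL(P||Q) = -0.20860 + 0.22500 + 0.11213 + 0.07021 - 0.00543 = 0.19331 ≈ 0.1933 bits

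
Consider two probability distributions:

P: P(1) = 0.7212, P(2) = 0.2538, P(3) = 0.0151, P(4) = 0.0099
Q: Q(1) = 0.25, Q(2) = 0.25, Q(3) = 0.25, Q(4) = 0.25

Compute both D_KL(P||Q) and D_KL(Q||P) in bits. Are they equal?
D_KL(P||Q) = 1.0006 bits, D_KL(Q||P) = 1.7894 bits. No, they are not equal.

D_KL(P||Q) = Σ P(x) log₂(P(x)/Q(x))

Computing term by term:
  P(1)·log₂(P(1)/Q(1)) = 0.7212·log₂(0.7212/0.25) = 1.10233
  P(2)·log₂(P(2)/Q(2)) = 0.2538·log₂(0.2538/0.25) = 0.00552
  P(3)·log₂(P(3)/Q(3)) = 0.0151·log₂(0.0151/0.25) = -0.06114
  P(4)·log₂(P(4)/Q(4)) = 0.0099·log₂(0.0099/0.25) = -0.04612

D_KL(P||Q) = 1.10233 + 0.00552 - 0.06114 - 0.04612 = 1.00059 ≈ 1.0006 bits

D_KL(Q||P) = Σ Q(x) log₂(Q(x)/P(x))

Computing term by term:
  Q(1)·log₂(Q(1)/P(1)) = 0.25·log₂(0.25/0.7212) = -0.38212
  Q(2)·log₂(Q(2)/P(2)) = 0.25·log₂(0.25/0.2538) = -0.00544
  Q(3)·log₂(Q(3)/P(3)) = 0.25·log₂(0.25/0.0151) = 1.01233
  Q(4)·log₂(Q(4)/P(4)) = 0.25·log₂(0.25/0.0099) = 1.16459

D_KL(Q||P) = -0.38212 - 0.00544 + 1.01233 + 1.16459 = 1.78936 ≈ 1.7894 bits

These are NOT equal (difference: 0.7888 bits). KL divergence is asymmetric: D_KL(P||Q) ≠ D_KL(Q||P) in general.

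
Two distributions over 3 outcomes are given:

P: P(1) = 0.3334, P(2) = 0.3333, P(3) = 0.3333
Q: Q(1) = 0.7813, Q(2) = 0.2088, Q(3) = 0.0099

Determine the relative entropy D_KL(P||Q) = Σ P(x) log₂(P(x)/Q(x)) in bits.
1.5062 bits

D_KL(P||Q) = Σ P(x) log₂(P(x)/Q(x))

Computing term by term:
  P(1)·log₂(P(1)/Q(1)) = 0.3334·log₂(0.3334/0.7813) = -0.40962
  P(2)·log₂(P(2)/Q(2)) = 0.3333·log₂(0.3333/0.2088) = 0.22488
  P(3)·log₂(P(3)/Q(3)) = 0.3333·log₂(0.3333/0.0099) = 1.69091

D_KL(P||Q) = -0.40962 + 0.22488 + 1.69091 = 1.50617 ≈ 1.5062 bits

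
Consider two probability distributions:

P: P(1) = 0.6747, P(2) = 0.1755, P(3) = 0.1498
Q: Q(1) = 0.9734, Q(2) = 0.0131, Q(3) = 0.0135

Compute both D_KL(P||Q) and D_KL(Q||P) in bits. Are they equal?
D_KL(P||Q) = 0.8204 bits, D_KL(Q||P) = 0.4188 bits. No, they are not equal.

D_KL(P||Q) = Σ P(x) log₂(P(x)/Q(x))

Computing term by term:
  P(1)·log₂(P(1)/Q(1)) = 0.6747·log₂(0.6747/0.9734) = -0.35677
  P(2)·log₂(P(2)/Q(2)) = 0.1755·log₂(0.1755/0.0131) = 0.65704
  P(3)·log₂(P(3)/Q(3)) = 0.1498·log₂(0.1498/0.0135) = 0.52011

D_KL(P||Q) = -0.35677 + 0.65704 + 0.52011 = 0.82038 ≈ 0.8204 bits

D_KL(Q||P) = Σ Q(x) log₂(Q(x)/P(x))

Computing term by term:
  Q(1)·log₂(Q(1)/P(1)) = 0.9734·log₂(0.9734/0.6747) = 0.51472
  Q(2)·log₂(Q(2)/P(2)) = 0.0131·log₂(0.0131/0.1755) = -0.04904
  Q(3)·log₂(Q(3)/P(3)) = 0.0135·log₂(0.0135/0.1498) = -0.04687

D_KL(Q||P) = 0.51472 - 0.04904 - 0.04687 = 0.41881 ≈ 0.4188 bits

These are NOT equal (difference: 0.4016 bits). KL divergence is asymmetric: D_KL(P||Q) ≠ D_KL(Q||P) in general.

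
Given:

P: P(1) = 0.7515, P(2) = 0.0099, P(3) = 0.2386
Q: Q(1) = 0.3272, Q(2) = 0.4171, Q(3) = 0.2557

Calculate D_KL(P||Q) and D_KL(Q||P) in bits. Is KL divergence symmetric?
D_KL(P||Q) = 0.8242 bits, D_KL(Q||P) = 1.8840 bits. No, KL divergence is not symmetric.

D_KL(P||Q) = Σ P(x) log₂(P(x)/Q(x))

Computing term by term:
  P(1)·log₂(P(1)/Q(1)) = 0.7515·log₂(0.7515/0.3272) = 0.90150
  P(2)·log₂(P(2)/Q(2)) = 0.0099·log₂(0.0099/0.4171) = -0.05343
  P(3)·log₂(P(3)/Q(3)) = 0.2386·log₂(0.2386/0.2557) = -0.02383

D_KL(P||Q) = 0.90150 - 0.05343 - 0.02383 = 0.82424 ≈ 0.8242 bits

D_KL(Q||P) = Σ Q(x) log₂(Q(x)/P(x))

Computing term by term:
  Q(1)·log₂(Q(1)/P(1)) = 0.3272·log₂(0.3272/0.7515) = -0.39251
  Q(2)·log₂(Q(2)/P(2)) = 0.4171·log₂(0.4171/0.0099) = 2.25101
  Q(3)·log₂(Q(3)/P(3)) = 0.2557·log₂(0.2557/0.2386) = 0.02553

D_KL(Q||P) = -0.39251 + 2.25101 + 0.02553 = 1.88403 ≈ 1.8840 bits

These are NOT equal (difference: 1.0598 bits). KL divergence is asymmetric: D_KL(P||Q) ≠ D_KL(Q||P) in general.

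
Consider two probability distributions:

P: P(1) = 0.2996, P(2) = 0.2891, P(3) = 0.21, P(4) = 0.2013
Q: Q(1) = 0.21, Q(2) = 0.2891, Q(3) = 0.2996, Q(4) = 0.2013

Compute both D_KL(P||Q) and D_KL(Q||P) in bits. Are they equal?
D_KL(P||Q) = 0.0459 bits, D_KL(Q||P) = 0.0459 bits. Yes, in this case they are equal (although KL divergence is not symmetric in general).

D_KL(P||Q) = Σ P(x) log₂(P(x)/Q(x))

Computing term by term:
  P(1)·log₂(P(1)/Q(1)) = 0.2996·log₂(0.2996/0.21) = 0.15359
  P(2)·log₂(P(2)/Q(2)) = 0.2891·log₂(0.2891/0.2891) = 0.00000
  P(3)·log₂(P(3)/Q(3)) = 0.21·log₂(0.21/0.2996) = -0.10766
  P(4)·log₂(P(4)/Q(4)) = 0.2013·log₂(0.2013/0.2013) = 0.00000

D_KL(P||Q) = 0.15359 + 0.00000 - 0.10766 + 0.00000 = 0.04593 ≈ 0.0459 bits

D_KL(Q||P) = Σ Q(x) log₂(Q(x)/P(x))

Computing term by term:
  Q(1)·log₂(Q(1)/P(1)) = 0.21·log₂(0.21/0.2996) = -0.10766
  Q(2)·log₂(Q(2)/P(2)) = 0.2891·log₂(0.2891/0.2891) = 0.00000
  Q(3)·log₂(Q(3)/P(3)) = 0.2996·log₂(0.2996/0.21) = 0.15359
  Q(4)·log₂(Q(4)/P(4)) = 0.2013·log₂(0.2013/0.2013) = 0.00000

D_KL(Q||P) = -0.10766 + 0.00000 + 0.15359 + 0.00000 = 0.04593 ≈ 0.0459 bits

These ARE equal here. Q is P with outcomes relabeled (Q(1) = P(3), Q(3) = P(1)) by a relabeling that is its own inverse, so the two sums contain exactly the same terms in a different order. This is a special case — KL divergence is not symmetric in general: D_KL(P||Q) ≠ D_KL(Q||P) for most P, Q.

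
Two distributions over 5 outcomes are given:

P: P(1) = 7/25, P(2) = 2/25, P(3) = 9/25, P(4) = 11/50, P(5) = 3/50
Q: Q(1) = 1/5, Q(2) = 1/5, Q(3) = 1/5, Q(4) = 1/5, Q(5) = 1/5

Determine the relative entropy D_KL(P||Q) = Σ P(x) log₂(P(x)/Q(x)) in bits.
0.2615 bits

D_KL(P||Q) = Σ P(x) log₂(P(x)/Q(x))

Computing term by term:
  P(1)·log₂(P(1)/Q(1)) = (7/25)·log₂((7/25)/(1/5)) = 0.13592
  P(2)·log₂(P(2)/Q(2)) = (2/25)·log₂((2/25)/(1/5)) = -0.10575
  P(3)·log₂(P(3)/Q(3)) = (9/25)·log₂((9/25)/(1/5)) = 0.30528
  P(4)·log₂(P(4)/Q(4)) = (11/50)·log₂((11/50)/(1/5)) = 0.03025
  P(5)·log₂(P(5)/Q(5)) = (3/50)·log₂((3/50)/(1/5)) = -0.10422

D_KL(P||Q) = 0.13592 - 0.10575 + 0.30528 + 0.03025 - 0.10422 = 0.26148 ≈ 0.2615 bits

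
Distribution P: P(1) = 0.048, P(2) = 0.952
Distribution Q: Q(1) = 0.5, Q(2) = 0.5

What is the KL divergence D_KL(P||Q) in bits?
0.7222 bits

D_KL(P||Q) = Σ P(x) log₂(P(x)/Q(x))

Computing term by term:
  P(1)·log₂(P(1)/Q(1)) = 0.048·log₂(0.048/0.5) = -0.16228
  P(2)·log₂(P(2)/Q(2)) = 0.952·log₂(0.952/0.5) = 0.88444

D_KL(P||Q) = -0.16228 + 0.88444 = 0.72216 ≈ 0.7222 bits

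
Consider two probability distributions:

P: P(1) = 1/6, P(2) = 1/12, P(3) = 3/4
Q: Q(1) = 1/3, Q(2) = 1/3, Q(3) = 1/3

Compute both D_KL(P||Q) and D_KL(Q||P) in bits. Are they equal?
D_KL(P||Q) = 0.5441 bits, D_KL(Q||P) = 0.6100 bits. No, they are not equal.

D_KL(P||Q) = Σ P(x) log₂(P(x)/Q(x))

Computing term by term:
  P(1)·log₂(P(1)/Q(1)) = (1/6)·log₂((1/6)/(1/3)) = -0.16667
  P(2)·log₂(P(2)/Q(2)) = (1/12)·log₂((1/12)/(1/3)) = -0.16667
  P(3)·log₂(P(3)/Q(3)) = (3/4)·log₂((3/4)/(1/3)) = 0.87744

D_KL(P||Q) = -0.16667 - 0.16667 + 0.87744 = 0.54410 ≈ 0.5441 bits

D_KL(Q||P) = Σ Q(x) log₂(Q(x)/P(x))

Computing term by term:
  Q(1)·log₂(Q(1)/P(1)) = (1/3)·log₂((1/3)/(1/6)) = 0.33333
  Q(2)·log₂(Q(2)/P(2)) = (1/3)·log₂((1/3)/(1/12)) = 0.66667
  Q(3)·log₂(Q(3)/P(3)) = (1/3)·log₂((1/3)/(3/4)) = -0.38998

D_KL(Q||P) = 0.33333 + 0.66667 - 0.38998 = 0.61002 ≈ 0.6100 bits

These are NOT equal (difference: 0.0659 bits). KL divergence is asymmetric: D_KL(P||Q) ≠ D_KL(Q||P) in general.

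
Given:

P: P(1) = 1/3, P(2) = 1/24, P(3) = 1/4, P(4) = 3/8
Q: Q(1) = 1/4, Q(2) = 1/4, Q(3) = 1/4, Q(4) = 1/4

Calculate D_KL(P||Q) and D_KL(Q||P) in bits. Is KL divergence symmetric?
D_KL(P||Q) = 0.2500 bits, D_KL(Q||P) = 0.3962 bits. No, KL divergence is not symmetric.

D_KL(P||Q) = Σ P(x) log₂(P(x)/Q(x))

Computing term by term:
  P(1)·log₂(P(1)/Q(1)) = (1/3)·log₂((1/3)/(1/4)) = 0.13835
  P(2)·log₂(P(2)/Q(2)) = (1/24)·log₂((1/24)/(1/4)) = -0.10771
  P(3)·log₂(P(3)/Q(3)) = (1/4)·log₂((1/4)/(1/4)) = 0.00000
  P(4)·log₂(P(4)/Q(4)) = (3/8)·log₂((3/8)/(1/4)) = 0.21936

D_KL(P||Q) = 0.13835 - 0.10771 + 0.00000 + 0.21936 = 0.25000 ≈ 0.2500 bits

D_KL(Q||P) = Σ Q(x) log₂(Q(x)/P(x))

Computing term by term:
  Q(1)·log₂(Q(1)/P(1)) = (1/4)·log₂((1/4)/(1/3)) = -0.10376
  Q(2)·log₂(Q(2)/P(2)) = (1/4)·log₂((1/4)/(1/24)) = 0.64624
  Q(3)·log₂(Q(3)/P(3)) = (1/4)·log₂((1/4)/(1/4)) = 0.00000
  Q(4)·log₂(Q(4)/P(4)) = (1/4)·log₂((1/4)/(3/8)) = -0.14624

D_KL(Q||P) = -0.10376 + 0.64624 + 0.00000 - 0.14624 = 0.39624 ≈ 0.3962 bits

These are NOT equal (difference: 0.1462 bits). KL divergence is asymmetric: D_KL(P||Q) ≠ D_KL(Q||P) in general.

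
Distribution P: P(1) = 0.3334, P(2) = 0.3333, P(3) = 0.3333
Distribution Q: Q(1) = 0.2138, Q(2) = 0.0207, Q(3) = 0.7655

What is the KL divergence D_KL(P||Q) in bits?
1.1501 bits

D_KL(P||Q) = Σ P(x) log₂(P(x)/Q(x))

Computing term by term:
  P(1)·log₂(P(1)/Q(1)) = 0.3334·log₂(0.3334/0.2138) = 0.21371
  P(2)·log₂(P(2)/Q(2)) = 0.3333·log₂(0.3333/0.0207) = 1.33624
  P(3)·log₂(P(3)/Q(3)) = 0.3333·log₂(0.3333/0.7655) = -0.39982

D_KL(P||Q) = 0.21371 + 1.33624 - 0.39982 = 1.15013 ≈ 1.1501 bits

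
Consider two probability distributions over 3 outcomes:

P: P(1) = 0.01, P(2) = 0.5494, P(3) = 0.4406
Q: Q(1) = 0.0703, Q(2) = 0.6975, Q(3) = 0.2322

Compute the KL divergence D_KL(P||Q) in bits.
0.1898 bits

D_KL(P||Q) = Σ P(x) log₂(P(x)/Q(x))

Computing term by term:
  P(1)·log₂(P(1)/Q(1)) = 0.01·log₂(0.01/0.0703) = -0.02814
  P(2)·log₂(P(2)/Q(2)) = 0.5494·log₂(0.5494/0.6975) = -0.18918
  P(3)·log₂(P(3)/Q(3)) = 0.4406·log₂(0.4406/0.2322) = 0.40716

D_KL(P||Q) = -0.02814 - 0.18918 + 0.40716 = 0.18984 ≈ 0.1898 bits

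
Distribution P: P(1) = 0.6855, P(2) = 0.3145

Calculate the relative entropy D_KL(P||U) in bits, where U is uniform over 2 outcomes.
0.1017 bits

U(i) = 1/2 for all i

D_KL(P||U) = Σ P(x) log₂(P(x) / (1/2))
           = Σ P(x) log₂(P(x)) + log₂(2)
           = log₂(2) - H(P)

H(P) = -Σ P(x) log₂(P(x)):
  -P(1)·log₂(P(1)) = -(0.6855)·log₂(0.6855) = 0.37344
  -P(2)·log₂(P(2)) = -(0.3145)·log₂(0.3145) = 0.52486
H(P) = 0.37344 + 0.52486 = 0.89830 bits

log₂(2) = 1.00000 bits

D_KL(P||U) = 1.00000 - 0.89830 = 0.10170 ≈ 0.1017 bits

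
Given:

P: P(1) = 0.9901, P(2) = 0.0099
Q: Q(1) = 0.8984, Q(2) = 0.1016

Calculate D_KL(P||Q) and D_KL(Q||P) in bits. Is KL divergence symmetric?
D_KL(P||Q) = 0.1056 bits, D_KL(Q||P) = 0.2153 bits. No, KL divergence is not symmetric.

D_KL(P||Q) = Σ P(x) log₂(P(x)/Q(x))

Computing term by term:
  P(1)·log₂(P(1)/Q(1)) = 0.9901·log₂(0.9901/0.8984) = 0.13883
  P(2)·log₂(P(2)/Q(2)) = 0.0099·log₂(0.0099/0.1016) = -0.03326

D_KL(P||Q) = 0.13883 - 0.03326 = 0.10557 ≈ 0.1056 bits

D_KL(Q||P) = Σ Q(x) log₂(Q(x)/P(x))

Computing term by term:
  Q(1)·log₂(Q(1)/P(1)) = 0.8984·log₂(0.8984/0.9901) = -0.12597
  Q(2)·log₂(Q(2)/P(2)) = 0.1016·log₂(0.1016/0.0099) = 0.34131

D_KL(Q||P) = -0.12597 + 0.34131 = 0.21534 ≈ 0.2153 bits

These are NOT equal (difference: 0.1097 bits). KL divergence is asymmetric: D_KL(P||Q) ≠ D_KL(Q||P) in general.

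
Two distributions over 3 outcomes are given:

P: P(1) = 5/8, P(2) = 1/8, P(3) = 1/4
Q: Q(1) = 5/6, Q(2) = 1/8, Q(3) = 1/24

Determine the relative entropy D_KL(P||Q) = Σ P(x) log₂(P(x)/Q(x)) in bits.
0.3868 bits

D_KL(P||Q) = Σ P(x) log₂(P(x)/Q(x))

Computing term by term:
  P(1)·log₂(P(1)/Q(1)) = (5/8)·log₂((5/8)/(5/6)) = -0.25940
  P(2)·log₂(P(2)/Q(2)) = (1/8)·log₂((1/8)/(1/8)) = 0.00000
  P(3)·log₂(P(3)/Q(3)) = (1/4)·log₂((1/4)/(1/24)) = 0.64624

D_KL(P||Q) = -0.25940 + 0.00000 + 0.64624 = 0.38684 ≈ 0.3868 bits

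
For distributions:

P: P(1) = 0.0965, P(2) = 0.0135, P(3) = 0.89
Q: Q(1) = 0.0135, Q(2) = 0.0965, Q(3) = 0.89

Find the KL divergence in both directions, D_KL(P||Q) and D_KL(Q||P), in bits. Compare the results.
D_KL(P||Q) = 0.2355 bits, D_KL(Q||P) = 0.2355 bits. The two directions give exactly the same value for this pair.

D_KL(P||Q) = Σ P(x) log₂(P(x)/Q(x))

Computing term by term:
  P(1)·log₂(P(1)/Q(1)) = 0.0965·log₂(0.0965/0.0135) = 0.27383
  P(2)·log₂(P(2)/Q(2)) = 0.0135·log₂(0.0135/0.0965) = -0.03831
  P(3)·log₂(P(3)/Q(3)) = 0.89·log₂(0.89/0.89) = 0.00000

D_KL(P||Q) = 0.27383 - 0.03831 + 0.00000 = 0.23552 ≈ 0.2355 bits

D_KL(Q||P) = Σ Q(x) log₂(Q(x)/P(x))

Computing term by term:
  Q(1)·log₂(Q(1)/P(1)) = 0.0135·log₂(0.0135/0.0965) = -0.03831
  Q(2)·log₂(Q(2)/P(2)) = 0.0965·log₂(0.0965/0.0135) = 0.27383
  Q(3)·log₂(Q(3)/P(3)) = 0.89·log₂(0.89/0.89) = 0.00000

D_KL(Q||P) = -0.03831 + 0.27383 + 0.00000 = 0.23552 ≈ 0.2355 bits

These ARE equal here. Q is P with outcomes relabeled (Q(1) = P(2), Q(2) = P(1)) by a relabeling that is its own inverse, so the two sums contain exactly the same terms in a different order. This is a special case — KL divergence is not symmetric in general: D_KL(P||Q) ≠ D_KL(Q||P) for most P, Q.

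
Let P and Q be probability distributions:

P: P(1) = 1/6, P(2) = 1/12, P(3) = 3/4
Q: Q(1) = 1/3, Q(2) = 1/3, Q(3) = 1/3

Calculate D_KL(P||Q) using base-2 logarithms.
0.5441 bits

D_KL(P||Q) = Σ P(x) log₂(P(x)/Q(x))

Computing term by term:
  P(1)·log₂(P(1)/Q(1)) = (1/6)·log₂((1/6)/(1/3)) = -0.16667
  P(2)·log₂(P(2)/Q(2)) = (1/12)·log₂((1/12)/(1/3)) = -0.16667
  P(3)·log₂(P(3)/Q(3)) = (3/4)·log₂((3/4)/(1/3)) = 0.87744

D_KL(P||Q) = -0.16667 - 0.16667 + 0.87744 = 0.54410 ≈ 0.5441 bits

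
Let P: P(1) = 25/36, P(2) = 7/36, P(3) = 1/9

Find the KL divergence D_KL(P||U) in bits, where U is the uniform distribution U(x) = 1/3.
0.4080 bits

U(i) = 1/3 for all i

D_KL(P||U) = Σ P(x) log₂(P(x) / (1/3))
           = Σ P(x) log₂(P(x)) + log₂(3)
           = log₂(3) - H(P)

H(P) = -Σ P(x) log₂(P(x)):
  -P(1)·log₂(P(1)) = -(25/36)·log₂(25/36) = 0.36533
  -P(2)·log₂(P(2)) = -(7/36)·log₂(7/36) = 0.45939
  -P(3)·log₂(P(3)) = -(1/9)·log₂(1/9) = 0.35221
H(P) = 0.36533 + 0.45939 + 0.35221 = 1.17693 bits

log₂(3) = 1.58496 bits

D_KL(P||U) = 1.58496 - 1.17693 = 0.40803 ≈ 0.4080 bits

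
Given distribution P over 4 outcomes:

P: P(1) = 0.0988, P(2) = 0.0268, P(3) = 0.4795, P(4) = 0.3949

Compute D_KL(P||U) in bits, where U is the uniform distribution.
0.4923 bits

U(i) = 1/4 for all i

D_KL(P||U) = Σ P(x) log₂(P(x) / (1/4))
           = Σ P(x) log₂(P(x)) + log₂(4)
           = log₂(4) - H(P)

H(P) = -Σ P(x) log₂(P(x)):
  -P(1)·log₂(P(1)) = -(0.0988)·log₂(0.0988) = 0.32993
  -P(2)·log₂(P(2)) = -(0.0268)·log₂(0.0268) = 0.13994
  -P(3)·log₂(P(3)) = -(0.4795)·log₂(0.4795) = 0.50846
  -P(4)·log₂(P(4)) = -(0.3949)·log₂(0.3949) = 0.52934
H(P) = 0.32993 + 0.13994 + 0.50846 + 0.52934 = 1.50767 bits

log₂(4) = 2.00000 bits

D_KL(P||U) = 2.00000 - 1.50767 = 0.49233 ≈ 0.4923 bits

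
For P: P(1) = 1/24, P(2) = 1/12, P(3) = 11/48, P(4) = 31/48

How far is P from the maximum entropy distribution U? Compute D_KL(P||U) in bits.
0.6157 bits

U(i) = 1/4 for all i

D_KL(P||U) = Σ P(x) log₂(P(x) / (1/4))
           = Σ P(x) log₂(P(x)) + log₂(4)
           = log₂(4) - H(P)

H(P) = -Σ P(x) log₂(P(x)):
  -P(1)·log₂(P(1)) = -(1/24)·log₂(1/24) = 0.19104
  -P(2)·log₂(P(2)) = -(1/12)·log₂(1/12) = 0.29875
  -P(3)·log₂(P(3)) = -(11/48)·log₂(11/48) = 0.48710
  -P(4)·log₂(P(4)) = -(31/48)·log₂(31/48) = 0.40737
H(P) = 0.19104 + 0.29875 + 0.48710 + 0.40737 = 1.38426 bits

log₂(4) = 2.00000 bits

D_KL(P||U) = 2.00000 - 1.38426 = 0.61574 ≈ 0.6157 bits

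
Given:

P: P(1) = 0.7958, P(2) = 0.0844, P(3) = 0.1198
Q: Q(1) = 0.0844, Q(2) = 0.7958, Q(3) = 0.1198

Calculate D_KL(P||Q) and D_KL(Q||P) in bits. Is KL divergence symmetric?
D_KL(P||Q) = 2.3029 bits, D_KL(Q||P) = 2.3029 bits. The two values coincide for this particular pair, but no — KL divergence is not symmetric in general.

D_KL(P||Q) = Σ P(x) log₂(P(x)/Q(x))

Computing term by term:
  P(1)·log₂(P(1)/Q(1)) = 0.7958·log₂(0.7958/0.0844) = 2.57608
  P(2)·log₂(P(2)/Q(2)) = 0.0844·log₂(0.0844/0.7958) = -0.27321
  P(3)·log₂(P(3)/Q(3)) = 0.1198·log₂(0.1198/0.1198) = 0.00000

D_KL(P||Q) = 2.57608 - 0.27321 + 0.00000 = 2.30287 ≈ 2.3029 bits

D_KL(Q||P) = Σ Q(x) log₂(Q(x)/P(x))

Computing term by term:
  Q(1)·log₂(Q(1)/P(1)) = 0.0844·log₂(0.0844/0.7958) = -0.27321
  Q(2)·log₂(Q(2)/P(2)) = 0.7958·log₂(0.7958/0.0844) = 2.57608
  Q(3)·log₂(Q(3)/P(3)) = 0.1198·log₂(0.1198/0.1198) = 0.00000

D_KL(Q||P) = -0.27321 + 2.57608 + 0.00000 = 2.30287 ≈ 2.3029 bits

These ARE equal here. Q is P with outcomes relabeled (Q(1) = P(2), Q(2) = P(1)) by a relabeling that is its own inverse, so the two sums contain exactly the same terms in a different order. This is a special case — KL divergence is not symmetric in general: D_KL(P||Q) ≠ D_KL(Q||P) for most P, Q.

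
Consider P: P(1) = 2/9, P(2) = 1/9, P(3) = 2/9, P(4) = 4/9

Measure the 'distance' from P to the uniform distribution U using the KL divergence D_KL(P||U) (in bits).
0.1634 bits

U(i) = 1/4 for all i

D_KL(P||U) = Σ P(x) log₂(P(x) / (1/4))
           = Σ P(x) log₂(P(x)) + log₂(4)
           = log₂(4) - H(P)

H(P) = -Σ P(x) log₂(P(x)):
  -P(1)·log₂(P(1)) = -(2/9)·log₂(2/9) = 0.48221
  -P(2)·log₂(P(2)) = -(1/9)·log₂(1/9) = 0.35221
  -P(3)·log₂(P(3)) = -(2/9)·log₂(2/9) = 0.48221
  -P(4)·log₂(P(4)) = -(4/9)·log₂(4/9) = 0.51997
H(P) = 0.48221 + 0.35221 + 0.48221 + 0.51997 = 1.83660 bits

log₂(4) = 2.00000 bits

D_KL(P||U) = 2.00000 - 1.83660 = 0.16340 ≈ 0.1634 bits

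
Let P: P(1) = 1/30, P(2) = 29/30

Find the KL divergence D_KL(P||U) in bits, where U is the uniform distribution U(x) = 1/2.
0.7892 bits

U(i) = 1/2 for all i

D_KL(P||U) = Σ P(x) log₂(P(x) / (1/2))
           = Σ P(x) log₂(P(x)) + log₂(2)
           = log₂(2) - H(P)

H(P) = -Σ P(x) log₂(P(x)):
  -P(1)·log₂(P(1)) = -(1/30)·log₂(1/30) = 0.16356
  -P(2)·log₂(P(2)) = -(29/30)·log₂(29/30) = 0.04728
H(P) = 0.16356 + 0.04728 = 0.21084 bits

log₂(2) = 1.00000 bits

D_KL(P||U) = 1.00000 - 0.21084 = 0.78916 ≈ 0.7892 bits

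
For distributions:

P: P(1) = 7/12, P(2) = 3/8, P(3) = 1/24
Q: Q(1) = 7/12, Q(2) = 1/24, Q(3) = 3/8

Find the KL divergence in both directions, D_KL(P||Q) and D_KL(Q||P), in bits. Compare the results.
D_KL(P||Q) = 1.0566 bits, D_KL(Q||P) = 1.0566 bits. The two directions give exactly the same value for this pair.

D_KL(P||Q) = Σ P(x) log₂(P(x)/Q(x))

Computing term by term:
  P(1)·log₂(P(1)/Q(1)) = (7/12)·log₂((7/12)/(7/12)) = 0.00000
  P(2)·log₂(P(2)/Q(2)) = (3/8)·log₂((3/8)/(1/24)) = 1.18872
  P(3)·log₂(P(3)/Q(3)) = (1/24)·log₂((1/24)/(3/8)) = -0.13208

D_KL(P||Q) = 0.00000 + 1.18872 - 0.13208 = 1.05664 ≈ 1.0566 bits

D_KL(Q||P) = Σ Q(x) log₂(Q(x)/P(x))

Computing term by term:
  Q(1)·log₂(Q(1)/P(1)) = (7/12)·log₂((7/12)/(7/12)) = 0.00000
  Q(2)·log₂(Q(2)/P(2)) = (1/24)·log₂((1/24)/(3/8)) = -0.13208
  Q(3)·log₂(Q(3)/P(3)) = (3/8)·log₂((3/8)/(1/24)) = 1.18872

D_KL(Q||P) = 0.00000 - 0.13208 + 1.18872 = 1.05664 ≈ 1.0566 bits

These ARE equal here. Q is P with outcomes relabeled (Q(2) = P(3), Q(3) = P(2)) by a relabeling that is its own inverse, so the two sums contain exactly the same terms in a different order. This is a special case — KL divergence is not symmetric in general: D_KL(P||Q) ≠ D_KL(Q||P) for most P, Q.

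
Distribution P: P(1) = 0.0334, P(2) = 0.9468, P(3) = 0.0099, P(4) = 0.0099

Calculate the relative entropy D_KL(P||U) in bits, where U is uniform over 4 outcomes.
1.6297 bits

U(i) = 1/4 for all i

D_KL(P||U) = Σ P(x) log₂(P(x) / (1/4))
           = Σ P(x) log₂(P(x)) + log₂(4)
           = log₂(4) - H(P)

H(P) = -Σ P(x) log₂(P(x)):
  -P(1)·log₂(P(1)) = -(0.0334)·log₂(0.0334) = 0.16379
  -P(2)·log₂(P(2)) = -(0.9468)·log₂(0.9468) = 0.07467
  -P(3)·log₂(P(3)) = -(0.0099)·log₂(0.0099) = 0.06592
  -P(4)·log₂(P(4)) = -(0.0099)·log₂(0.0099) = 0.06592
H(P) = 0.16379 + 0.07467 + 0.06592 + 0.06592 = 0.37030 bits

log₂(4) = 2.00000 bits

D_KL(P||U) = 2.00000 - 0.37030 = 1.62970 ≈ 1.6297 bits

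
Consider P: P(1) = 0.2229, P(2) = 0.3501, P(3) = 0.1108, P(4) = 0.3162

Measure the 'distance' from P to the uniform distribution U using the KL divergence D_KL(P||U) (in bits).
0.1103 bits

U(i) = 1/4 for all i

D_KL(P||U) = Σ P(x) log₂(P(x) / (1/4))
           = Σ P(x) log₂(P(x)) + log₂(4)
           = log₂(4) - H(P)

H(P) = -Σ P(x) log₂(P(x)):
  -P(1)·log₂(P(1)) = -(0.2229)·log₂(0.2229) = 0.48270
  -P(2)·log₂(P(2)) = -(0.3501)·log₂(0.3501) = 0.53011
  -P(3)·log₂(P(3)) = -(0.1108)·log₂(0.1108) = 0.35168
  -P(4)·log₂(P(4)) = -(0.3162)·log₂(0.3162) = 0.52524
H(P) = 0.48270 + 0.53011 + 0.35168 + 0.52524 = 1.88973 bits

log₂(4) = 2.00000 bits

D_KL(P||U) = 2.00000 - 1.88973 = 0.11027 ≈ 0.1103 bits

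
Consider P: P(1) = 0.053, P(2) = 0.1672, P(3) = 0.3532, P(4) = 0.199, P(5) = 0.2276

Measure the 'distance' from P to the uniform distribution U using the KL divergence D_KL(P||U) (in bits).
0.1861 bits

U(i) = 1/5 for all i

D_KL(P||U) = Σ P(x) log₂(P(x) / (1/5))
           = Σ P(x) log₂(P(x)) + log₂(5)
           = log₂(5) - H(P)

H(P) = -Σ P(x) log₂(P(x)):
  -P(1)·log₂(P(1)) = -(0.053)·log₂(0.053) = 0.22461
  -P(2)·log₂(P(2)) = -(0.1672)·log₂(0.1672) = 0.43144
  -P(3)·log₂(P(3)) = -(0.3532)·log₂(0.3532) = 0.53031
  -P(4)·log₂(P(4)) = -(0.199)·log₂(0.199) = 0.46350
  -P(5)·log₂(P(5)) = -(0.2276)·log₂(0.2276) = 0.48602
H(P) = 0.22461 + 0.43144 + 0.53031 + 0.46350 + 0.48602 = 2.13588 bits

log₂(5) = 2.32193 bits

D_KL(P||U) = 2.32193 - 2.13588 = 0.18605 ≈ 0.1861 bits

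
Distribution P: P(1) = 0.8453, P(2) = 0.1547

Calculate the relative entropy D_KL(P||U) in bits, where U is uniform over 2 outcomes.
0.3785 bits

U(i) = 1/2 for all i

D_KL(P||U) = Σ P(x) log₂(P(x) / (1/2))
           = Σ P(x) log₂(P(x)) + log₂(2)
           = log₂(2) - H(P)

H(P) = -Σ P(x) log₂(P(x)):
  -P(1)·log₂(P(1)) = -(0.8453)·log₂(0.8453) = 0.20496
  -P(2)·log₂(P(2)) = -(0.1547)·log₂(0.1547) = 0.41652
H(P) = 0.20496 + 0.41652 = 0.62148 bits

log₂(2) = 1.00000 bits

D_KL(P||U) = 1.00000 - 0.62148 = 0.37852 ≈ 0.3785 bits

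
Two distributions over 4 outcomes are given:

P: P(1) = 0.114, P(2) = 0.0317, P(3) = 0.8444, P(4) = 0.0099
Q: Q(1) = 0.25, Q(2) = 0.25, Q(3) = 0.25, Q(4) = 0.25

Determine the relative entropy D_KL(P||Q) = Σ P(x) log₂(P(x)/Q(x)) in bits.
1.2131 bits

D_KL(P||Q) = Σ P(x) log₂(P(x)/Q(x))

Computing term by term:
  P(1)·log₂(P(1)/Q(1)) = 0.114·log₂(0.114/0.25) = -0.12915
  P(2)·log₂(P(2)/Q(2)) = 0.0317·log₂(0.0317/0.25) = -0.09445
  P(3)·log₂(P(3)/Q(3)) = 0.8444·log₂(0.8444/0.25) = 1.48277
  P(4)·log₂(P(4)/Q(4)) = 0.0099·log₂(0.0099/0.25) = -0.04612

D_KL(P||Q) = -0.12915 - 0.09445 + 1.48277 - 0.04612 = 1.21305 ≈ 1.2131 bits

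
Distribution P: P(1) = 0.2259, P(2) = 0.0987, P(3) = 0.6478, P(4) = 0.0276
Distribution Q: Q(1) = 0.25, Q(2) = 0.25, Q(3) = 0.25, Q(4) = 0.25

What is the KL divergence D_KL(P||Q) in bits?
0.6367 bits

D_KL(P||Q) = Σ P(x) log₂(P(x)/Q(x))

Computing term by term:
  P(1)·log₂(P(1)/Q(1)) = 0.2259·log₂(0.2259/0.25) = -0.03304
  P(2)·log₂(P(2)/Q(2)) = 0.0987·log₂(0.0987/0.25) = -0.13234
  P(3)·log₂(P(3)/Q(3)) = 0.6478·log₂(0.6478/0.25) = 0.88983
  P(4)·log₂(P(4)/Q(4)) = 0.0276·log₂(0.0276/0.25) = -0.08775

D_KL(P||Q) = -0.03304 - 0.13234 + 0.88983 - 0.08775 = 0.63670 ≈ 0.6367 bits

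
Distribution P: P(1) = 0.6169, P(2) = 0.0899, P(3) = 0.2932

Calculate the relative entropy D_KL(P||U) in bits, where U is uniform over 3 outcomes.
0.3236 bits

U(i) = 1/3 for all i

D_KL(P||U) = Σ P(x) log₂(P(x) / (1/3))
           = Σ P(x) log₂(P(x)) + log₂(3)
           = log₂(3) - H(P)

H(P) = -Σ P(x) log₂(P(x)):
  -P(1)·log₂(P(1)) = -(0.6169)·log₂(0.6169) = 0.42991
  -P(2)·log₂(P(2)) = -(0.0899)·log₂(0.0899) = 0.31245
  -P(3)·log₂(P(3)) = -(0.2932)·log₂(0.2932) = 0.51898
H(P) = 0.42991 + 0.31245 + 0.51898 = 1.26134 bits

log₂(3) = 1.58496 bits

D_KL(P||U) = 1.58496 - 1.26134 = 0.32362 ≈ 0.3236 bits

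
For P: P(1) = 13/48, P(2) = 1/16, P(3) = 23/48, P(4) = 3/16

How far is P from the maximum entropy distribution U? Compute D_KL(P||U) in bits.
0.2782 bits

U(i) = 1/4 for all i

D_KL(P||U) = Σ P(x) log₂(P(x) / (1/4))
           = Σ P(x) log₂(P(x)) + log₂(4)
           = log₂(4) - H(P)

H(P) = -Σ P(x) log₂(P(x)):
  -P(1)·log₂(P(1)) = -(13/48)·log₂(13/48) = 0.51039
  -P(2)·log₂(P(2)) = -(1/16)·log₂(1/16) = 0.25000
  -P(3)·log₂(P(3)) = -(23/48)·log₂(23/48) = 0.50859
  -P(4)·log₂(P(4)) = -(3/16)·log₂(3/16) = 0.45282
H(P) = 0.51039 + 0.25000 + 0.50859 + 0.45282 = 1.72180 bits

log₂(4) = 2.00000 bits

D_KL(P||U) = 2.00000 - 1.72180 = 0.27820 ≈ 0.2782 bits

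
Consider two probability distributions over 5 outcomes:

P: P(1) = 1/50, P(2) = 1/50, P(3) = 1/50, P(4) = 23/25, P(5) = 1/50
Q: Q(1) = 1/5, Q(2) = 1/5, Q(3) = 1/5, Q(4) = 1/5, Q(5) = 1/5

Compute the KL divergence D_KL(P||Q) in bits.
1.7597 bits

D_KL(P||Q) = Σ P(x) log₂(P(x)/Q(x))

Computing term by term:
  P(1)·log₂(P(1)/Q(1)) = (1/50)·log₂((1/50)/(1/5)) = -0.06644
  P(2)·log₂(P(2)/Q(2)) = (1/50)·log₂((1/50)/(1/5)) = -0.06644
  P(3)·log₂(P(3)/Q(3)) = (1/50)·log₂((1/50)/(1/5)) = -0.06644
  P(4)·log₂(P(4)/Q(4)) = (23/25)·log₂((23/25)/(1/5)) = 2.02550
  P(5)·log₂(P(5)/Q(5)) = (1/50)·log₂((1/50)/(1/5)) = -0.06644

D_KL(P||Q) = -0.06644 - 0.06644 - 0.06644 + 2.02550 - 0.06644 = 1.75974 ≈ 1.7597 bits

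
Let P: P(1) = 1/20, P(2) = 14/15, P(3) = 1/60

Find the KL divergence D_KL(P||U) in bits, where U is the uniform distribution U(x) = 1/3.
1.1775 bits

U(i) = 1/3 for all i

D_KL(P||U) = Σ P(x) log₂(P(x) / (1/3))
           = Σ P(x) log₂(P(x)) + log₂(3)
           = log₂(3) - H(P)

H(P) = -Σ P(x) log₂(P(x)):
  -P(1)·log₂(P(1)) = -(1/20)·log₂(1/20) = 0.21610
  -P(2)·log₂(P(2)) = -(14/15)·log₂(14/15) = 0.09290
  -P(3)·log₂(P(3)) = -(1/60)·log₂(1/60) = 0.09845
H(P) = 0.21610 + 0.09290 + 0.09845 = 0.40745 bits

log₂(3) = 1.58496 bits

D_KL(P||U) = 1.58496 - 0.40745 = 1.17751 ≈ 1.1775 bits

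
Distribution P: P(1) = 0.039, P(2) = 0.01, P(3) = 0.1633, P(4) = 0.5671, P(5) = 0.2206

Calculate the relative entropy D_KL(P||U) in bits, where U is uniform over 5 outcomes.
0.7009 bits

U(i) = 1/5 for all i

D_KL(P||U) = Σ P(x) log₂(P(x) / (1/5))
           = Σ P(x) log₂(P(x)) + log₂(5)
           = log₂(5) - H(P)

H(P) = -Σ P(x) log₂(P(x)):
  -P(1)·log₂(P(1)) = -(0.039)·log₂(0.039) = 0.18253
  -P(2)·log₂(P(2)) = -(0.01)·log₂(0.01) = 0.06644
  -P(3)·log₂(P(3)) = -(0.1633)·log₂(0.1633) = 0.42693
  -P(4)·log₂(P(4)) = -(0.5671)·log₂(0.5671) = 0.46407
  -P(5)·log₂(P(5)) = -(0.2206)·log₂(0.2206) = 0.48102
H(P) = 0.18253 + 0.06644 + 0.42693 + 0.46407 + 0.48102 = 1.62099 bits

log₂(5) = 2.32193 bits

D_KL(P||U) = 2.32193 - 1.62099 = 0.70094 ≈ 0.7009 bits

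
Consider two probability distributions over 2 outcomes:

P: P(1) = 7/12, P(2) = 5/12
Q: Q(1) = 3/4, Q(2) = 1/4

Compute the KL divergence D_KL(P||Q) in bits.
0.0956 bits

D_KL(P||Q) = Σ P(x) log₂(P(x)/Q(x))

Computing term by term:
  P(1)·log₂(P(1)/Q(1)) = (7/12)·log₂((7/12)/(3/4)) = -0.21150
  P(2)·log₂(P(2)/Q(2)) = (5/12)·log₂((5/12)/(1/4)) = 0.30707

D_KL(P||Q) = -0.21150 + 0.30707 = 0.09557 ≈ 0.0956 bits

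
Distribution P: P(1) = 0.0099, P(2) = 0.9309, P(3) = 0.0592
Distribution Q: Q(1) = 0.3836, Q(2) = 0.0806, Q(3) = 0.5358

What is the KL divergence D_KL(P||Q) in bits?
3.0455 bits

D_KL(P||Q) = Σ P(x) log₂(P(x)/Q(x))

Computing term by term:
  P(1)·log₂(P(1)/Q(1)) = 0.0099·log₂(0.0099/0.3836) = -0.05223
  P(2)·log₂(P(2)/Q(2)) = 0.9309·log₂(0.9309/0.0806) = 3.28587
  P(3)·log₂(P(3)/Q(3)) = 0.0592·log₂(0.0592/0.5358) = -0.18814

D_KL(P||Q) = -0.05223 + 3.28587 - 0.18814 = 3.04550 ≈ 3.0455 bits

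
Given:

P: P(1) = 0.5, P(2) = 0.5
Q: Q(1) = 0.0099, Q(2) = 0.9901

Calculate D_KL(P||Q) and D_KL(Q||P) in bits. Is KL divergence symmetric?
D_KL(P||Q) = 2.3364 bits, D_KL(Q||P) = 0.9199 bits. No, KL divergence is not symmetric.

D_KL(P||Q) = Σ P(x) log₂(P(x)/Q(x))

Computing term by term:
  P(1)·log₂(P(1)/Q(1)) = 0.5·log₂(0.5/0.0099) = 2.82918
  P(2)·log₂(P(2)/Q(2)) = 0.5·log₂(0.5/0.9901) = -0.49282

D_KL(P||Q) = 2.82918 - 0.49282 = 2.33636 ≈ 2.3364 bits

D_KL(Q||P) = Σ Q(x) log₂(Q(x)/P(x))

Computing term by term:
  Q(1)·log₂(Q(1)/P(1)) = 0.0099·log₂(0.0099/0.5) = -0.05602
  Q(2)·log₂(Q(2)/P(2)) = 0.9901·log₂(0.9901/0.5) = 0.97589

D_KL(Q||P) = -0.05602 + 0.97589 = 0.91987 ≈ 0.9199 bits

These are NOT equal (difference: 1.4165 bits). KL divergence is asymmetric: D_KL(P||Q) ≠ D_KL(Q||P) in general.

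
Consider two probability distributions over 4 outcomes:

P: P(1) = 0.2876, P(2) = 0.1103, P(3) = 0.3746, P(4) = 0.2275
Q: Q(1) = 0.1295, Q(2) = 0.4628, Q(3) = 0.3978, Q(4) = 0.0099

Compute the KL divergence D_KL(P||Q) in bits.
1.0992 bits

D_KL(P||Q) = Σ P(x) log₂(P(x)/Q(x))

Computing term by term:
  P(1)·log₂(P(1)/Q(1)) = 0.2876·log₂(0.2876/0.1295) = 0.33106
  P(2)·log₂(P(2)/Q(2)) = 0.1103·log₂(0.1103/0.4628) = -0.22821
  P(3)·log₂(P(3)/Q(3)) = 0.3746·log₂(0.3746/0.3978) = -0.03247
  P(4)·log₂(P(4)/Q(4)) = 0.2275·log₂(0.2275/0.0099) = 1.02882

D_KL(P||Q) = 0.33106 - 0.22821 - 0.03247 + 1.02882 = 1.09920 ≈ 1.0992 bits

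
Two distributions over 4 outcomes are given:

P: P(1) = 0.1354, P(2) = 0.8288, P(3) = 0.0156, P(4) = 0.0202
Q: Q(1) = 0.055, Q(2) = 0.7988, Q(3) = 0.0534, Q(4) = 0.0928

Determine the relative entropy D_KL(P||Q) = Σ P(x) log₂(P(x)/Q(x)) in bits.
0.1479 bits

D_KL(P||Q) = Σ P(x) log₂(P(x)/Q(x))

Computing term by term:
  P(1)·log₂(P(1)/Q(1)) = 0.1354·log₂(0.1354/0.055) = 0.17598
  P(2)·log₂(P(2)/Q(2)) = 0.8288·log₂(0.8288/0.7988) = 0.04408
  P(3)·log₂(P(3)/Q(3)) = 0.0156·log₂(0.0156/0.0534) = -0.02769
  P(4)·log₂(P(4)/Q(4)) = 0.0202·log₂(0.0202/0.0928) = -0.04444

D_KL(P||Q) = 0.17598 + 0.04408 - 0.02769 - 0.04444 = 0.14793 ≈ 0.1479 bits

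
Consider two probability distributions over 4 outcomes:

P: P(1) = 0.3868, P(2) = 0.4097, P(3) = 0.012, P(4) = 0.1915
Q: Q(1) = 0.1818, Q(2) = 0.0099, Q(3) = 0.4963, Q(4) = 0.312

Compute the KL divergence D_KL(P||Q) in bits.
2.4225 bits

D_KL(P||Q) = Σ P(x) log₂(P(x)/Q(x))

Computing term by term:
  P(1)·log₂(P(1)/Q(1)) = 0.3868·log₂(0.3868/0.1818) = 0.42132
  P(2)·log₂(P(2)/Q(2)) = 0.4097·log₂(0.4097/0.0099) = 2.20050
  P(3)·log₂(P(3)/Q(3)) = 0.012·log₂(0.012/0.4963) = -0.06444
  P(4)·log₂(P(4)/Q(4)) = 0.1915·log₂(0.1915/0.312) = -0.13485

D_KL(P||Q) = 0.42132 + 2.20050 - 0.06444 - 0.13485 = 2.42253 ≈ 2.4225 bits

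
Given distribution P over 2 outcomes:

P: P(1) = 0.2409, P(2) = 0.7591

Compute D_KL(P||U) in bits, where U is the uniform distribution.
0.2035 bits

U(i) = 1/2 for all i

D_KL(P||U) = Σ P(x) log₂(P(x) / (1/2))
           = Σ P(x) log₂(P(x)) + log₂(2)
           = log₂(2) - H(P)

H(P) = -Σ P(x) log₂(P(x)):
  -P(1)·log₂(P(1)) = -(0.2409)·log₂(0.2409) = 0.49469
  -P(2)·log₂(P(2)) = -(0.7591)·log₂(0.7591) = 0.30185
H(P) = 0.49469 + 0.30185 = 0.79654 bits

log₂(2) = 1.00000 bits

D_KL(P||U) = 1.00000 - 0.79654 = 0.20346 ≈ 0.2035 bits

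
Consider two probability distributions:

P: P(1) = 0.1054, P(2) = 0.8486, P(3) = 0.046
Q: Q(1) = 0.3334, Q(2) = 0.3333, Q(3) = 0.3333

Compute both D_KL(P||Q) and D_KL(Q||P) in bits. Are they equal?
D_KL(P||Q) = 0.8376 bits, D_KL(Q||P) = 1.0568 bits. No, they are not equal.

D_KL(P||Q) = Σ P(x) log₂(P(x)/Q(x))

Computing term by term:
  P(1)·log₂(P(1)/Q(1)) = 0.1054·log₂(0.1054/0.3334) = -0.17511
  P(2)·log₂(P(2)/Q(2)) = 0.8486·log₂(0.8486/0.3333) = 1.14414
  P(3)·log₂(P(3)/Q(3)) = 0.046·log₂(0.046/0.3333) = -0.13143

D_KL(P||Q) = -0.17511 + 1.14414 - 0.13143 = 0.83760 ≈ 0.8376 bits

D_KL(Q||P) = Σ Q(x) log₂(Q(x)/P(x))

Computing term by term:
  Q(1)·log₂(Q(1)/P(1)) = 0.3334·log₂(0.3334/0.1054) = 0.55390
  Q(2)·log₂(Q(2)/P(2)) = 0.3333·log₂(0.3333/0.8486) = -0.44938
  Q(3)·log₂(Q(3)/P(3)) = 0.3333·log₂(0.3333/0.046) = 0.95228

D_KL(Q||P) = 0.55390 - 0.44938 + 0.95228 = 1.05680 ≈ 1.0568 bits

These are NOT equal (difference: 0.2192 bits). KL divergence is asymmetric: D_KL(P||Q) ≠ D_KL(Q||P) in general.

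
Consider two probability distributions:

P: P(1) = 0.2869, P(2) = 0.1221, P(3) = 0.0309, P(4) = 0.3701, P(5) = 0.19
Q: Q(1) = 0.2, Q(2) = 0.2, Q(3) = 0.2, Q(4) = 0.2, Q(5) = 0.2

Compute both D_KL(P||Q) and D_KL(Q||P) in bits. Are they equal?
D_KL(P||Q) = 0.2937 bits, D_KL(Q||P) = 0.4144 bits. No, they are not equal.

D_KL(P||Q) = Σ P(x) log₂(P(x)/Q(x))

Computing term by term:
  P(1)·log₂(P(1)/Q(1)) = 0.2869·log₂(0.2869/0.2) = 0.14935
  P(2)·log₂(P(2)/Q(2)) = 0.1221·log₂(0.1221/0.2) = -0.08693
  P(3)·log₂(P(3)/Q(3)) = 0.0309·log₂(0.0309/0.2) = -0.08325
  P(4)·log₂(P(4)/Q(4)) = 0.3701·log₂(0.3701/0.2) = 0.32862
  P(5)·log₂(P(5)/Q(5)) = 0.19·log₂(0.19/0.2) = -0.01406

D_KL(P||Q) = 0.14935 - 0.08693 - 0.08325 + 0.32862 - 0.01406 = 0.29373 ≈ 0.2937 bits

D_KL(Q||P) = Σ Q(x) log₂(Q(x)/P(x))

Computing term by term:
  Q(1)·log₂(Q(1)/P(1)) = 0.2·log₂(0.2/0.2869) = -0.10411
  Q(2)·log₂(Q(2)/P(2)) = 0.2·log₂(0.2/0.1221) = 0.14239
  Q(3)·log₂(Q(3)/P(3)) = 0.2·log₂(0.2/0.0309) = 0.53886
  Q(4)·log₂(Q(4)/P(4)) = 0.2·log₂(0.2/0.3701) = -0.17758
  Q(5)·log₂(Q(5)/P(5)) = 0.2·log₂(0.2/0.19) = 0.01480

D_KL(Q||P) = -0.10411 + 0.14239 + 0.53886 - 0.17758 + 0.01480 = 0.41436 ≈ 0.4144 bits

These are NOT equal (difference: 0.1207 bits). KL divergence is asymmetric: D_KL(P||Q) ≠ D_KL(Q||P) in general.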